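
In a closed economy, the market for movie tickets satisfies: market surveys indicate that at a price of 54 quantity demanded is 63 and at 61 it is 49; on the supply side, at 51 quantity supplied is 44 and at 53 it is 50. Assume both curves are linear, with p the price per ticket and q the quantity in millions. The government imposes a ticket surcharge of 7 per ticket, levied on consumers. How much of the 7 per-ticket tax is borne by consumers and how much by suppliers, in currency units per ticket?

Consumers bear 4.2 per ticket; suppliers bear 2.8 per ticket.

Demand slope: (49 − 63)/(61 − 54) = -2, so qd = 171 − 2p.
Supply slope: (50 − 44)/(53 − 51) = 3, so qs = 3p − 109.
Without the tax, 171 − 2p = 3p − 109 gives 5p = 280, so p* = 56 and q* = 59.
With the tax collected from consumers, demand (in seller-price terms) shifts: qd = 171 − 2(p + 7).
New equilibrium: consumers pay 60.2, suppliers receive 53.2, q = 50.6. (Wedge: pb − ps = 7.)
Burden on consumers: 4.2; on suppliers: 2.8. (They sum to 7.)
The less price-elastic side of the market bears the larger share of a per-unit tax.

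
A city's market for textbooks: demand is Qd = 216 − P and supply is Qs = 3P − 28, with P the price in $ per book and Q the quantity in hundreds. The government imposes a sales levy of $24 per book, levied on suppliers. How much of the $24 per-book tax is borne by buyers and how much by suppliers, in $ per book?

Without the tax, 216 − P = 3P − 28 gives 4P = 244, so P* = $61 and Q* = 155.
With the tax collected from suppliers, supply shifts: Qs = 3(P − 24) − 28.
New equilibrium: buyers pay $79, suppliers receive $55, Q = 137. (Wedge: Pb − Ps = 24.)
Burden on buyers: $18; on suppliers: $6. (They sum to $24.)
The less price-elastic side of the market bears the larger share of a per-unit tax.

Buyers bear $18 per book; suppliers bear $6 per book.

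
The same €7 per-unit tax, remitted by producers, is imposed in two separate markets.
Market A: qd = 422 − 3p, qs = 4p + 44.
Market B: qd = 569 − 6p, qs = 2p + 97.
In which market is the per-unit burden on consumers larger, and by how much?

Market A: pre-tax p* = €54, q* = 260; post-tax q = 248; per-unit burden on consumers = €4.
Market B: pre-tax p* = €59, q* = 215; post-tax q = 204.5; per-unit burden on consumers = €1.75.
Difference: €4 vs €1.75 → market A is larger by €2.25.

Market A, by €2.25.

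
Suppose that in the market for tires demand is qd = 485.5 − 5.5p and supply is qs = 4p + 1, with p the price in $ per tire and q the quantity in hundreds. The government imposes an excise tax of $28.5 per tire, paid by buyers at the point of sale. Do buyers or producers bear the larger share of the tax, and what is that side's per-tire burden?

Before the tax: set 485.5 − 5.5p = 4p + 1 → p* = $51, q* = 205.
With the tax collected from buyers, demand (in seller-price terms) shifts: qd = 485.5 − 5.5(p + 28.5).
Solving gives q = 139 with buyers paying $63 and producers receiving $34.5 (the $28.5 wedge).
Per-tire burden: buyers $12, producers $16.5.
Producers take the larger share because supply is less price-elastic here (demand slope 5.5 vs supply slope 4).
The less price-elastic side of the market bears the larger share of a per-unit tax.

Producers bear the larger share: $16.5 per tire.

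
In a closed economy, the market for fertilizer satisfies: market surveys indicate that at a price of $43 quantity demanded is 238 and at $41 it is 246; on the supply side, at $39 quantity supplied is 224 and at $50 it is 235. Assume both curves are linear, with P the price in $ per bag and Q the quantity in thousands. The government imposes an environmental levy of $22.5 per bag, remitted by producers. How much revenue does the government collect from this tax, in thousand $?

Demand slope: (246 − 238)/(41 − 43) = -4, so Qd = 410 − 4P.
Supply slope: (235 − 224)/(50 − 39) = 1, so Qs = P + 185.
Before the tax: set 410 − 4P = P + 185 → P* = $45, Q* = 230.
With the tax collected from producers, supply shifts: Qs = (P − 22.5) + 185.
New equilibrium: buyers pay $49.5, producers receive $27, Q = 212. (Wedge: Pb − Ps = 22.5.)
Revenue = t · Q = 22.5 · 212 = $4770.

Tax revenue = $4770 thousand.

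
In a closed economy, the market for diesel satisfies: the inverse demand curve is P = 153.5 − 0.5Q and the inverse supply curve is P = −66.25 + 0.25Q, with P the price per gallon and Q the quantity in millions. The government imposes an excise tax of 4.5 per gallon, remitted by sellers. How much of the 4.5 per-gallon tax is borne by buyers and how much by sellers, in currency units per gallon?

Inverting to Q(P) form: Qd = 307 − 2P; Qs = 4P + 265.
Without the tax, 307 − 2P = 4P + 265 gives 6P = 42, so P* = 7 and Q* = 293.
With the tax collected from sellers, supply shifts: Qs = 4(P − 4.5) + 265.
Solving gives Q = 287 with buyers paying 10 and sellers receiving 5.5 (the 4.5 wedge).
Burden on buyers: 3; on sellers: 1.5. (They sum to 4.5.)
The less price-elastic side of the market bears the larger share of a per-unit tax.

Buyers bear 3 per gallon; sellers bear 1.5 per gallon.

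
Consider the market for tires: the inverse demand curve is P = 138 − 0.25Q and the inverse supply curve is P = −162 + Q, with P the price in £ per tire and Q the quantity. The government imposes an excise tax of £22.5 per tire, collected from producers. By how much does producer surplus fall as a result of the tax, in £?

Inverting to Q(P) form: Qd = 552 − 4P; Qs = P + 162.
Without the tax, 552 − 4P = P + 162 gives 5P = 390, so P* = £78 and Q* = 240.
With the tax collected from producers, supply shifts: Qs = (P − 22.5) + 162.
Solving gives Q = 222 with consumers paying £82.5 and producers receiving £60 (the £22.5 wedge).
ΔPS is the trapezoid between Q = 222 and Q = 240 of height £18: ½ · (240 + 222) · 18 = £4158.

Producer surplus falls by £4158.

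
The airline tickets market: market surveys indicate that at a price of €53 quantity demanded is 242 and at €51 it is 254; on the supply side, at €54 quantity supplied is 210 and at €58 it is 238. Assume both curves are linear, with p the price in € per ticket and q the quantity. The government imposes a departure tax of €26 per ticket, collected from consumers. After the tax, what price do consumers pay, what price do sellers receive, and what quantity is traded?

Demand slope: (254 − 242)/(51 − 53) = -6, so qd = 560 − 6p.
Supply slope: (238 − 210)/(58 − 54) = 7, so qs = 7p − 168.
Without the tax, 560 − 6p = 7p − 168 gives 13p = 728, so p* = €56 and q* = 224.
With the tax collected from consumers, demand (in seller-price terms) shifts: qd = 560 − 6(p + 26).
New equilibrium: consumers pay €70, sellers receive €44, q = 140. (Wedge: pb − ps = 26.)
The less price-elastic side of the market bears the larger share of a per-unit tax.

Consumers pay €70; sellers receive €44; quantity = 140.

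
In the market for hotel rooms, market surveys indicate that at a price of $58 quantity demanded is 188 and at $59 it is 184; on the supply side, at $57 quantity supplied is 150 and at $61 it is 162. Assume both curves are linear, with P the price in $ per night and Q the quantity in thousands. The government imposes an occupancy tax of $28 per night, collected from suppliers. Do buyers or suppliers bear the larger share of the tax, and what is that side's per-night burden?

Demand slope: (184 − 188)/(59 − 58) = -4, so Qd = 420 − 4P.
Supply slope: (162 − 150)/(61 − 57) = 3, so Qs = 3P − 21.
Before the tax: set 420 − 4P = 3P − 21 → P* = $63, Q* = 168.
With the tax collected from suppliers, supply shifts: Qs = 3(P − 28) − 21.
Solving gives Q = 120 with buyers paying $75 and suppliers receiving $47 (the $28 wedge).
Per-night burden: buyers $12, suppliers $16.
Suppliers take the larger share because supply is less price-elastic here (demand slope 4 vs supply slope 3).

Suppliers bear the larger share: $16 per night.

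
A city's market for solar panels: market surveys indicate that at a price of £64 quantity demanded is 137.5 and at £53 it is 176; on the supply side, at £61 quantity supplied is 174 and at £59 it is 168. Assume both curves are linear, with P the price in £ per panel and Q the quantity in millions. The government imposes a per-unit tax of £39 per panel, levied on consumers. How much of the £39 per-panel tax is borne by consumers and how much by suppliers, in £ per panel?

Consumers bear £18 per panel; suppliers bear £21 per panel.

Demand slope: (176 − 137.5)/(53 − 64) = -3.5, so Qd = 361.5 − 3.5P.
Supply slope: (168 − 174)/(59 − 61) = 3, so Qs = 3P − 9.
Before the tax: set 361.5 − 3.5P = 3P − 9 → P* = £57, Q* = 162.
With the tax collected from consumers, demand (in seller-price terms) shifts: Qd = 361.5 − 3.5(P + 39).
New equilibrium: consumers pay £75, suppliers receive £36, Q = 99. (Wedge: Pb − Ps = 39.)
Burden on consumers: £18; on suppliers: £21. (They sum to £39.)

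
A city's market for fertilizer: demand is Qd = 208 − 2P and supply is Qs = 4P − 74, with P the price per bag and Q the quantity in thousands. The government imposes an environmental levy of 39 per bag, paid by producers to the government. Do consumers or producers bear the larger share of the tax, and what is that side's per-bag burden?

Consumers bear the larger share: 26 per bag.

Without the tax, 208 − 2P = 4P − 74 gives 6P = 282, so P* = 47 and Q* = 114.
With the tax collected from producers, supply shifts: Qs = 4(P − 39) − 74.
Solving gives Q = 62 with consumers paying 73 and producers receiving 34 (the 39 wedge).
Per-bag burden: consumers 26, producers 13.
Consumers take the larger share because demand is less price-elastic here (demand slope 2 vs supply slope 4).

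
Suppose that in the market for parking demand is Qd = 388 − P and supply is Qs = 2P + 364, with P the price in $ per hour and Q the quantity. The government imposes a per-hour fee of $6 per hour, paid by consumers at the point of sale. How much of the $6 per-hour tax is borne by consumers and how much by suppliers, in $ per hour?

Without the tax, 388 − P = 2P + 364 gives 3P = 24, so P* = $8 and Q* = 380.
With the tax collected from consumers, demand (in seller-price terms) shifts: Qd = 388 − (P + 6).
New equilibrium: consumers pay $12, suppliers receive $6, Q = 376. (Wedge: Pb − Ps = 6.)
Burden on consumers: $4; on suppliers: $2. (They sum to $6.)
The less price-elastic side of the market bears the larger share of a per-unit tax.

Consumers bear $4 per hour; suppliers bear $2 per hour.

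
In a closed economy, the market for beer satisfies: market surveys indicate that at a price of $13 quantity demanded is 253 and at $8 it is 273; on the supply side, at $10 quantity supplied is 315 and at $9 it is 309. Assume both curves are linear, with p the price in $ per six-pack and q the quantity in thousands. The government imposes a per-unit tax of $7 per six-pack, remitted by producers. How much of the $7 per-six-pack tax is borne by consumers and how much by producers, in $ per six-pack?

Demand slope: (273 − 253)/(8 − 13) = -4, so qd = 305 − 4p.
Supply slope: (309 − 315)/(9 − 10) = 6, so qs = 6p + 255.
Before the tax: set 305 − 4p = 6p + 255 → p* = $5, q* = 285.
With the tax collected from producers, supply shifts: qs = 6(p − 7) + 255.
New equilibrium: consumers pay $9.2, producers receive $2.2, q = 268.2. (Wedge: pb − ps = 7.)
Burden on consumers: $4.2; on producers: $2.8. (They sum to $7.)
The less price-elastic side of the market bears the larger share of a per-unit tax.

Consumers bear $4.2 per six-pack; producers bear $2.8 per six-pack.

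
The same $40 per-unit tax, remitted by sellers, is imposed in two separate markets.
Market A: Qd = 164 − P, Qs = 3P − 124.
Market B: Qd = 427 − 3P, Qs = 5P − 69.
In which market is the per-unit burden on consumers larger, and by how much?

Market A: pre-tax P* = $72, Q* = 92; post-tax Q = 62; per-unit burden on consumers = $30.
Market B: pre-tax P* = $62, Q* = 241; post-tax Q = 166; per-unit burden on consumers = $25.
Difference: $30 vs $25 → market A is larger by $5.

Market A, by $5.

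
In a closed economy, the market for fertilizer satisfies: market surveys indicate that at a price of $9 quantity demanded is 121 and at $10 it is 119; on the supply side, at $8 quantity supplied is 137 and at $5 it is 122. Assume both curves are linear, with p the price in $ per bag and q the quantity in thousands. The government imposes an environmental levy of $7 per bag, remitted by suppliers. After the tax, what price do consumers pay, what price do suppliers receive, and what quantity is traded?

Consumers pay $11; suppliers receive $4; quantity = 117.

Demand slope: (119 − 121)/(10 − 9) = -2, so qd = 139 − 2p.
Supply slope: (122 − 137)/(5 − 8) = 5, so qs = 5p + 97.
Without the tax, 139 − 2p = 5p + 97 gives 7p = 42, so p* = $6 and q* = 127.
With the tax collected from suppliers, supply shifts: qs = 5(p − 7) + 97.
Solving gives q = 117 with consumers paying $11 and suppliers receiving $4 (the $7 wedge).
The less price-elastic side of the market bears the larger share of a per-unit tax.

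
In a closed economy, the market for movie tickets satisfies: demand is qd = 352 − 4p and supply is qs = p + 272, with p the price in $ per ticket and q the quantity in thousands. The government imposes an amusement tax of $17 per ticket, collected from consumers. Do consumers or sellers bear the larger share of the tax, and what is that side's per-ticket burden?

Before the tax: set 352 − 4p = p + 272 → p* = $16, q* = 288.
With the tax collected from consumers, demand (in seller-price terms) shifts: qd = 352 − 4(p + 17).
New equilibrium: consumers pay $19.4, sellers receive $2.4, q = 274.4. (Wedge: pb − ps = 17.)
Per-ticket burden: consumers $3.4, sellers $13.6.
Sellers take the larger share because supply is less price-elastic here (demand slope 4 vs supply slope 1).

Sellers bear the larger share: $13.6 per ticket.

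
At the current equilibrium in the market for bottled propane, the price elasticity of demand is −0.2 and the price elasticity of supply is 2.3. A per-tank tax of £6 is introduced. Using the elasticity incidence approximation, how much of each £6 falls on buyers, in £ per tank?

Buyers bear ≈ £5.52 per tank.

Incidence ratio: buyers' share ≈ εs / (εs + |εd|) = 2.3 / (2.3 + 0.2) = 0.92.
So buyers bear ≈ 0.92 × £6 = £5.52; sellers bear £0.48.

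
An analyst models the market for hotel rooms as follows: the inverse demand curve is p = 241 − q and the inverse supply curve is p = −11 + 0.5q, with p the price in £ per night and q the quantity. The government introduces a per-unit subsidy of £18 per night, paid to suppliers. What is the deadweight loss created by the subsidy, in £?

Deadweight loss = £108.

Rewrite in direct form: qd = 241 − p and qs = 2p + 22.
Without the subsidy, 241 − p = 2p + 22 gives 3p = 219, so p* = £73 and q* = 168.
With a per-unit subsidy paid to suppliers, each receives p + 18 per unit sold, so supply becomes qs = 2(p + 18) + 22.
Solving gives q = 180 with consumers paying £61 and suppliers receiving £79 (the £18 wedge).
Quantity rises by |ΔQ| = |168 − 180| = 12.
DWL = ½ · t · |ΔQ| = ½ · 18 · 12 = £108.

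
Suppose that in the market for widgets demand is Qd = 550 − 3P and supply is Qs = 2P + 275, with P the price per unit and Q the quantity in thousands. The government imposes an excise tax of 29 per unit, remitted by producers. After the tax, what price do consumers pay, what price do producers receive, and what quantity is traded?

Consumers pay 66.6; producers receive 37.6; quantity = 350.2.

Without the tax, 550 − 3P = 2P + 275 gives 5P = 275, so P* = 55 and Q* = 385.
With the tax collected from producers, supply shifts: Qs = 2(P − 29) + 275.
New equilibrium: consumers pay 66.6, producers receive 37.6, Q = 350.2. (Wedge: Pb − Ps = 29.)
The less price-elastic side of the market bears the larger share of a per-unit tax.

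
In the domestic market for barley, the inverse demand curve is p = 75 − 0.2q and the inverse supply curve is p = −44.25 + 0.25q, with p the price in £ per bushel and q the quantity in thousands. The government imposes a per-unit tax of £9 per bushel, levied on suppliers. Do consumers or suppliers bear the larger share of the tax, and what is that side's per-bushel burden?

Rewrite in direct form: qd = 375 − 5p and qs = 4p + 177.
Without the tax, 375 − 5p = 4p + 177 gives 9p = 198, so p* = £22 and q* = 265.
With the tax collected from suppliers, supply shifts: qs = 4(p − 9) + 177.
New equilibrium: consumers pay £26, suppliers receive £17, q = 245. (Wedge: pb − ps = 9.)
Per-bushel burden: consumers £4, suppliers £5.
Suppliers take the larger share because supply is less price-elastic here (demand slope 5 vs supply slope 4).

Suppliers bear the larger share: £5 per bushel.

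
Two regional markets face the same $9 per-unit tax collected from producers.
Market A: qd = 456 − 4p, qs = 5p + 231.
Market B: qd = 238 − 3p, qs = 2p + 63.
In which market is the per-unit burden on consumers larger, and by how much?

Market A, by $1.4.

Market A: pre-tax p* = $25, q* = 356; post-tax q = 336; per-unit burden on consumers = $5.
Market B: pre-tax p* = $35, q* = 133; post-tax q = 122.2; per-unit burden on consumers = $3.6.
Difference: $5 vs $3.6 → market A is larger by $1.4.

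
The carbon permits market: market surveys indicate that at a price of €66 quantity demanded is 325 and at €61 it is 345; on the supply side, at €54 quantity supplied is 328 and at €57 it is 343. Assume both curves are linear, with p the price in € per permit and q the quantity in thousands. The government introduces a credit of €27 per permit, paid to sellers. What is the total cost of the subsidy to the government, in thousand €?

Government outlay = €11151 thousand.

Demand slope: (345 − 325)/(61 − 66) = -4, so qd = 589 − 4p.
Supply slope: (343 − 328)/(57 − 54) = 5, so qs = 5p + 58.
Before the subsidy: set 589 − 4p = 5p + 58 → p* = €59, q* = 353.
With a per-unit subsidy paid to sellers, each receives p + 27 per unit sold, so supply becomes qs = 5(p + 27) + 58.
New equilibrium: buyers pay €44, sellers receive €71, q = 413. (Wedge: pb − ps = −27.)
Outlay = t · Q = 27 · 413 = €11151.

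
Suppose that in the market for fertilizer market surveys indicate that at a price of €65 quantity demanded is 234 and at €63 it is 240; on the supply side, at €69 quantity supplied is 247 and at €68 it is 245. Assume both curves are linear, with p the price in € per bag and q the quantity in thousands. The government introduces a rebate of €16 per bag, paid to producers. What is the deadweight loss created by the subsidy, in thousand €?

Demand slope: (240 − 234)/(63 − 65) = -3, so qd = 429 − 3p.
Supply slope: (245 − 247)/(68 − 69) = 2, so qs = 2p + 109.
Without the subsidy, 429 − 3p = 2p + 109 gives 5p = 320, so p* = €64 and q* = 237.
With a per-unit subsidy paid to producers, each receives p + 16 per unit sold, so supply becomes qs = 2(p + 16) + 109.
Solving gives q = 256.2 with buyers paying €57.6 and producers receiving €73.6 (the €16 wedge).
Quantity rises by |ΔQ| = |237 − 256.2| = 19.2.
DWL = ½ · t · |ΔQ| = ½ · 16 · 19.2 = €153.6.

Deadweight loss = €153.6 thousand.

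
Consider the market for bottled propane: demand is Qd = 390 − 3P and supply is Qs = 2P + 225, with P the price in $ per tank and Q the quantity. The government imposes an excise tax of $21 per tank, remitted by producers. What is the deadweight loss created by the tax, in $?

Without the tax, 390 − 3P = 2P + 225 gives 5P = 165, so P* = $33 and Q* = 291.
With the tax collected from producers, supply shifts: Qs = 2(P − 21) + 225.
New equilibrium: consumers pay $41.4, producers receive $20.4, Q = 265.8. (Wedge: Pb − Ps = 21.)
Quantity falls by |ΔQ| = |291 − 265.8| = 25.2.
DWL = ½ · t · |ΔQ| = ½ · 21 · 25.2 = $264.6.

Deadweight loss = $264.6.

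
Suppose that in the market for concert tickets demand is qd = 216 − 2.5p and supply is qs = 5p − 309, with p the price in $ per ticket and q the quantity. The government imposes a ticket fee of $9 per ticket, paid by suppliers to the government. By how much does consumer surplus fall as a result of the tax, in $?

Consumer surplus falls by $201.

Before the tax: set 216 − 2.5p = 5p − 309 → p* = $70, q* = 41.
With the tax collected from suppliers, supply shifts: qs = 5(p − 9) − 309.
Solving gives q = 26 with buyers paying $76 and suppliers receiving $67 (the $9 wedge).
ΔCS is the trapezoid between Q = 26 and Q = 41 of height $6: ½ · (41 + 26) · 6 = $201.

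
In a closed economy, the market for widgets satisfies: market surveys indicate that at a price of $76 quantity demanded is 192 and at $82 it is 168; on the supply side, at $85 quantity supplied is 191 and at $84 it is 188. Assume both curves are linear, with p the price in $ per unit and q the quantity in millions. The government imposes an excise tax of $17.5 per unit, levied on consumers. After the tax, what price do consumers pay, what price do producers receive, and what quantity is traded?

Demand slope: (168 − 192)/(82 − 76) = -4, so qd = 496 − 4p.
Supply slope: (188 − 191)/(84 − 85) = 3, so qs = 3p − 64.
Before the tax: set 496 − 4p = 3p − 64 → p* = $80, q* = 176.
With the tax collected from consumers, demand (in seller-price terms) shifts: qd = 496 − 4(p + 17.5).
Solving gives q = 146 with consumers paying $87.5 and producers receiving $70 (the $17.5 wedge).
The less price-elastic side of the market bears the larger share of a per-unit tax.

Consumers pay $87.5; producers receive $70; quantity = 146.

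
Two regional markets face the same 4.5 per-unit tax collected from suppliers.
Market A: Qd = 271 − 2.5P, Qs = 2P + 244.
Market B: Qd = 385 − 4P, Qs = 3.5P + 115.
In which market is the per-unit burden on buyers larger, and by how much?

Market B, by 0.1.

Market A: pre-tax P* = 6, Q* = 256; post-tax Q = 251; per-unit burden on buyers = 2.
Market B: pre-tax P* = 36, Q* = 241; post-tax Q = 232.6; per-unit burden on buyers = 2.1.
Difference: 2 vs 2.1 → market B is larger by 0.1.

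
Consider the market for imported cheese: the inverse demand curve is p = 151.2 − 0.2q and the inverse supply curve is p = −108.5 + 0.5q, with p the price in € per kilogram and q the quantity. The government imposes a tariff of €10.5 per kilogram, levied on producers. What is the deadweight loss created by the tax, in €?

Deadweight loss = €78.75.

Rewrite in direct form: qd = 756 − 5p and qs = 2p + 217.
Without the tax, 756 − 5p = 2p + 217 gives 7p = 539, so p* = €77 and q* = 371.
With the tax collected from producers, supply shifts: qs = 2(p − 10.5) + 217.
New equilibrium: consumers pay €80, producers receive €69.5, q = 356. (Wedge: pb − ps = 10.5.)
Quantity falls by |ΔQ| = |371 − 356| = 15.
DWL = ½ · t · |ΔQ| = ½ · 10.5 · 15 = €78.75.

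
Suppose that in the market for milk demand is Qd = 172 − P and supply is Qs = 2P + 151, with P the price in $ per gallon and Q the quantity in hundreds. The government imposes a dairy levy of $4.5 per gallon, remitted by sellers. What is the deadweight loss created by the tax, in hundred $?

Deadweight loss = $6.75 hundred.

Before the tax: set 172 − P = 2P + 151 → P* = $7, Q* = 165.
With the tax collected from sellers, supply shifts: Qs = 2(P − 4.5) + 151.
Solving gives Q = 162 with buyers paying $10 and sellers receiving $5.5 (the $4.5 wedge).
Quantity falls by |ΔQ| = |165 − 162| = 3.
DWL = ½ · t · |ΔQ| = ½ · 4.5 · 3 = $6.75.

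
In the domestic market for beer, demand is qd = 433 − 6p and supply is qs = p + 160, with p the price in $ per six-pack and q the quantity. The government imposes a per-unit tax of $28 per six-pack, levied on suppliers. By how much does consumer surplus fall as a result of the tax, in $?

Consumer surplus falls by $748.

Before the tax: set 433 − 6p = p + 160 → p* = $39, q* = 199.
With the tax collected from suppliers, supply shifts: qs = (p − 28) + 160.
Solving gives q = 175 with buyers paying $43 and suppliers receiving $15 (the $28 wedge).
ΔCS is the trapezoid between Q = 175 and Q = 199 of height $4: ½ · (199 + 175) · 4 = $748.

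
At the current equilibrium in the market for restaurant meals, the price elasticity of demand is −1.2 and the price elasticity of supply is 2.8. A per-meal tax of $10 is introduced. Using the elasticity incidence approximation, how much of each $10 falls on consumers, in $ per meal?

Incidence ratio: consumers' share ≈ εs / (εs + |εd|) = 2.8 / (2.8 + 1.2) = 0.7.
So consumers bear ≈ 0.7 × $10 = $7; suppliers bear $3.

Consumers bear ≈ $7 per meal.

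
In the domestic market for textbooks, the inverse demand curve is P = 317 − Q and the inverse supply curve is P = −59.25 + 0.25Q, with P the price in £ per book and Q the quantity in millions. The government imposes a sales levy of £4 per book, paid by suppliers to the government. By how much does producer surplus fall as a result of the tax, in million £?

Producer surplus falls by £239.52 million.

Inverting to Q(P) form: Qd = 317 − P; Qs = 4P + 237.
Before the tax: set 317 − P = 4P + 237 → P* = £16, Q* = 301.
With the tax collected from suppliers, supply shifts: Qs = 4(P − 4) + 237.
Solving gives Q = 297.8 with consumers paying £19.2 and suppliers receiving £15.2 (the £4 wedge).
ΔPS is the trapezoid between Q = 297.8 and Q = 301 of height £0.8: ½ · (301 + 297.8) · 0.8 = £239.52.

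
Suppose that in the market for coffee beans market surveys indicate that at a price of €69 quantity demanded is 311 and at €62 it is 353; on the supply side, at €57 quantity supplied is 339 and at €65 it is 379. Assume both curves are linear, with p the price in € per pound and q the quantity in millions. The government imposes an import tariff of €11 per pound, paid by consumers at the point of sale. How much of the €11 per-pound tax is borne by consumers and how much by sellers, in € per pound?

Consumers bear €5 per pound; sellers bear €6 per pound.

Demand slope: (353 − 311)/(62 − 69) = -6, so qd = 725 − 6p.
Supply slope: (379 − 339)/(65 − 57) = 5, so qs = 5p + 54.
Without the tax, 725 − 6p = 5p + 54 gives 11p = 671, so p* = €61 and q* = 359.
With the tax collected from consumers, demand (in seller-price terms) shifts: qd = 725 − 6(p + 11).
New equilibrium: consumers pay €66, sellers receive €55, q = 329. (Wedge: pb − ps = 11.)
Burden on consumers: €5; on sellers: €6. (They sum to €11.)
The less price-elastic side of the market bears the larger share of a per-unit tax.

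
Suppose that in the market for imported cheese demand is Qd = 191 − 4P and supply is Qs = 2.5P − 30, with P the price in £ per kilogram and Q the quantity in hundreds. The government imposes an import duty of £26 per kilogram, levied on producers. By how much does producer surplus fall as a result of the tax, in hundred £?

Producer surplus falls by £560 hundred.

Without the tax, 191 − 4P = 2.5P − 30 gives 6.5P = 221, so P* = £34 and Q* = 55.
With the tax collected from producers, supply shifts: Qs = 2.5(P − 26) − 30.
New equilibrium: consumers pay £44, producers receive £18, Q = 15. (Wedge: Pb − Ps = 26.)
ΔPS is the trapezoid between Q = 15 and Q = 55 of height £16: ½ · (55 + 15) · 16 = £560.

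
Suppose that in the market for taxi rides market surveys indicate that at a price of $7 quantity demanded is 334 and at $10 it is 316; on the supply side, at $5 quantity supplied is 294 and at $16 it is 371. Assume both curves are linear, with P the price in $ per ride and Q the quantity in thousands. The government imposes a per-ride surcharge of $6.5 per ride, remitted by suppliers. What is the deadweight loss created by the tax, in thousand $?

Deadweight loss = $68.25 thousand.

Demand slope: (316 − 334)/(10 − 7) = -6, so Qd = 376 − 6P.
Supply slope: (371 − 294)/(16 − 5) = 7, so Qs = 7P + 259.
Before the tax: set 376 − 6P = 7P + 259 → P* = $9, Q* = 322.
With the tax collected from suppliers, supply shifts: Qs = 7(P − 6.5) + 259.
New equilibrium: buyers pay $12.5, suppliers receive $6, Q = 301. (Wedge: Pb − Ps = 6.5.)
Quantity falls by |ΔQ| = |322 − 301| = 21.
DWL = ½ · t · |ΔQ| = ½ · 6.5 · 21 = $68.25.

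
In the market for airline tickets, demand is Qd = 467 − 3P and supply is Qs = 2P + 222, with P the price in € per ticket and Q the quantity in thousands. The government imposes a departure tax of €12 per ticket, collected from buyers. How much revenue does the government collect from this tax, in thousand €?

Tax revenue = €3667.2 thousand.

Before the tax: set 467 − 3P = 2P + 222 → P* = €49, Q* = 320.
With the tax collected from buyers, demand (in seller-price terms) shifts: Qd = 467 − 3(P + 12).
New equilibrium: buyers pay €53.8, sellers receive €41.8, Q = 305.6. (Wedge: Pb − Ps = 12.)
Revenue = t · Q = 12 · 305.6 = €3667.2.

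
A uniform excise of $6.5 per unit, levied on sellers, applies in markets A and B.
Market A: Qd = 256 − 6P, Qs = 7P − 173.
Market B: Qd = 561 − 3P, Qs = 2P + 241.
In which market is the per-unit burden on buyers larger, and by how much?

Market A, by $0.9.

Market A: pre-tax P* = $33, Q* = 58; post-tax Q = 37; per-unit burden on buyers = $3.5.
Market B: pre-tax P* = $64, Q* = 369; post-tax Q = 361.2; per-unit burden on buyers = $2.6.
Difference: $3.5 vs $2.6 → market A is larger by $0.9.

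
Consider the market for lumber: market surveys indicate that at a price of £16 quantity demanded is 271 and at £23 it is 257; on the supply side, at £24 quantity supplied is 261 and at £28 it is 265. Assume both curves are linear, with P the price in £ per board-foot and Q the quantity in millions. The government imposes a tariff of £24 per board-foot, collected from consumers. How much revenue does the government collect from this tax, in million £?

Tax revenue = £5832 million.

Demand slope: (257 − 271)/(23 − 16) = -2, so Qd = 303 − 2P.
Supply slope: (265 − 261)/(28 − 24) = 1, so Qs = P + 237.
Without the tax, 303 − 2P = P + 237 gives 3P = 66, so P* = £22 and Q* = 259.
With the tax collected from consumers, demand (in seller-price terms) shifts: Qd = 303 − 2(P + 24).
New equilibrium: consumers pay £30, suppliers receive £6, Q = 243. (Wedge: Pb − Ps = 24.)
Revenue = t · Q = 24 · 243 = £5832.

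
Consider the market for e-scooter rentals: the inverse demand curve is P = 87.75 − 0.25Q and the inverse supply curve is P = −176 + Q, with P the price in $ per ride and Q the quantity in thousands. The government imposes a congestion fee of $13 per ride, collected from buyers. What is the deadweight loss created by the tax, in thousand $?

Deadweight loss = $67.6 thousand.

Rewrite in direct form: Qd = 351 − 4P and Qs = P + 176.
Without the tax, 351 − 4P = P + 176 gives 5P = 175, so P* = $35 and Q* = 211.
With the tax collected from buyers, demand (in seller-price terms) shifts: Qd = 351 − 4(P + 13).
New equilibrium: buyers pay $37.6, sellers receive $24.6, Q = 200.6. (Wedge: Pb − Ps = 13.)
Quantity falls by |ΔQ| = |211 − 200.6| = 10.4.
DWL = ½ · t · |ΔQ| = ½ · 13 · 10.4 = $67.6.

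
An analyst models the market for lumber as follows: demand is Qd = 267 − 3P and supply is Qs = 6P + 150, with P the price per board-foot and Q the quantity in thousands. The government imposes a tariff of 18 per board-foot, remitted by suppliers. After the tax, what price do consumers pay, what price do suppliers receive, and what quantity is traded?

Consumers pay 25; suppliers receive 7; quantity = 192.

Before the tax: set 267 − 3P = 6P + 150 → P* = 13, Q* = 228.
With the tax collected from suppliers, supply shifts: Qs = 6(P − 18) + 150.
New equilibrium: consumers pay 25, suppliers receive 7, Q = 192. (Wedge: Pb − Ps = 18.)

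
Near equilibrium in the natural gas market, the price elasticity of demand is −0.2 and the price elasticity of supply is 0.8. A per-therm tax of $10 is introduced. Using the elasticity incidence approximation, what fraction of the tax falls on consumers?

Consumers' share ≈ 0.8.

Incidence ratio: consumers' share ≈ εs / (εs + |εd|) = 0.8 / (0.8 + 0.2) = 0.8.
Supply is the more elastic side, so consumers bear the larger share.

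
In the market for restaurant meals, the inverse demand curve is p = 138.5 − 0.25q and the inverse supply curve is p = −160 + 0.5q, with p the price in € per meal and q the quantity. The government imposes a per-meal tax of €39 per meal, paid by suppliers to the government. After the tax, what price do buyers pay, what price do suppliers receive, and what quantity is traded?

Buyers pay €52; suppliers receive €13; quantity = 346.

Rewrite in direct form: qd = 554 − 4p and qs = 2p + 320.
Before the tax: set 554 − 4p = 2p + 320 → p* = €39, q* = 398.
With the tax collected from suppliers, supply shifts: qs = 2(p − 39) + 320.
New equilibrium: buyers pay €52, suppliers receive €13, q = 346. (Wedge: pb − ps = 39.)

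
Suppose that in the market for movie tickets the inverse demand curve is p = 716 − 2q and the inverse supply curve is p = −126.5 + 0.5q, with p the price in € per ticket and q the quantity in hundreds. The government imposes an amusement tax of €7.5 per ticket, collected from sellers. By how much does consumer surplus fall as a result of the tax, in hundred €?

Inverting to q(p) form: qd = 358 − 0.5p; qs = 2p + 253.
Before the tax: set 358 − 0.5p = 2p + 253 → p* = €42, q* = 337.
With the tax collected from sellers, supply shifts: qs = 2(p − 7.5) + 253.
Solving gives q = 334 with consumers paying €48 and sellers receiving €40.5 (the €7.5 wedge).
ΔCS is the trapezoid between Q = 334 and Q = 337 of height €6: ½ · (337 + 334) · 6 = €2013.

Consumer surplus falls by €2013 hundred.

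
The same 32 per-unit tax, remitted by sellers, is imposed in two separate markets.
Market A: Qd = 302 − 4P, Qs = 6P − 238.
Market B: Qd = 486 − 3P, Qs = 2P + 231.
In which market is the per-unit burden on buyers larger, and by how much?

Market A, by 6.4.

Market A: pre-tax P* = 54, Q* = 86; post-tax Q = 9.2; per-unit burden on buyers = 19.2.
Market B: pre-tax P* = 51, Q* = 333; post-tax Q = 294.6; per-unit burden on buyers = 12.8.
Difference: 19.2 vs 12.8 → market A is larger by 6.4.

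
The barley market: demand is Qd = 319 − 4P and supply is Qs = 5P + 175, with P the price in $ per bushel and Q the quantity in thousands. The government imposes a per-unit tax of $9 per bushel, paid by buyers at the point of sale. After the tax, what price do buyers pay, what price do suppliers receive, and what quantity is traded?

Before the tax: set 319 − 4P = 5P + 175 → P* = $16, Q* = 255.
With the tax collected from buyers, demand (in seller-price terms) shifts: Qd = 319 − 4(P + 9).
New equilibrium: buyers pay $21, suppliers receive $12, Q = 235. (Wedge: Pb − Ps = 9.)
The less price-elastic side of the market bears the larger share of a per-unit tax.

Buyers pay $21; suppliers receive $12; quantity = 235.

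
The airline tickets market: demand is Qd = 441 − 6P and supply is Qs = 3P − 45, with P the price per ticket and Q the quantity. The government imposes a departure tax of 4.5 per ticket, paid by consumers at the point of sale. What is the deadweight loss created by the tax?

Before the tax: set 441 − 6P = 3P − 45 → P* = 54, Q* = 117.
With the tax collected from consumers, demand (in seller-price terms) shifts: Qd = 441 − 6(P + 4.5).
New equilibrium: consumers pay 55.5, producers receive 51, Q = 108. (Wedge: Pb − Ps = 4.5.)
Quantity falls by |ΔQ| = |117 − 108| = 9.
DWL = ½ · t · |ΔQ| = ½ · 4.5 · 9 = 20.25.

Deadweight loss = 20.25.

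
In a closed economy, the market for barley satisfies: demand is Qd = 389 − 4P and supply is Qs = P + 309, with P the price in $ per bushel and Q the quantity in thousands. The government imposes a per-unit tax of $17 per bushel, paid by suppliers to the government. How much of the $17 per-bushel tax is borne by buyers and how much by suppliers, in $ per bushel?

Buyers bear $3.4 per bushel; suppliers bear $13.6 per bushel.

Without the tax, 389 − 4P = P + 309 gives 5P = 80, so P* = $16 and Q* = 325.
With the tax collected from suppliers, supply shifts: Qs = (P − 17) + 309.
Solving gives Q = 311.4 with buyers paying $19.4 and suppliers receiving $2.4 (the $17 wedge).
Burden on buyers: $3.4; on suppliers: $13.6. (They sum to $17.)
The less price-elastic side of the market bears the larger share of a per-unit tax.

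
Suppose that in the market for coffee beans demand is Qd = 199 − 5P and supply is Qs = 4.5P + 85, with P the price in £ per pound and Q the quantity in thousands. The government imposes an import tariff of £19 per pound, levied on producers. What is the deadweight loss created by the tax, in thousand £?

Deadweight loss = £427.5 thousand.

Without the tax, 199 − 5P = 4.5P + 85 gives 9.5P = 114, so P* = £12 and Q* = 139.
With the tax collected from producers, supply shifts: Qs = 4.5(P − 19) + 85.
Solving gives Q = 94 with consumers paying £21 and producers receiving £2 (the £19 wedge).
Quantity falls by |ΔQ| = |139 − 94| = 45.
DWL = ½ · t · |ΔQ| = ½ · 19 · 45 = £427.5.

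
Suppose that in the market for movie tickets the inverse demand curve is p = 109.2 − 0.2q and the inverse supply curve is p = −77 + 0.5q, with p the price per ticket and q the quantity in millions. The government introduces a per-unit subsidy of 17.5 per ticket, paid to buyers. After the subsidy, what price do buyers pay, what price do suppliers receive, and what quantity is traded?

Buyers pay 51; suppliers receive 68.5; quantity = 291.

Inverting to q(p) form: qd = 546 − 5p; qs = 2p + 154.
Before the subsidy: set 546 − 5p = 2p + 154 → p* = 56, q* = 266.
With a per-unit subsidy paid to buyers, each effectively pays p − 17.5, so demand becomes qd = 546 − 5(p − 17.5).
Solving gives q = 291 with buyers paying 51 and suppliers receiving 68.5 (the 17.5 wedge).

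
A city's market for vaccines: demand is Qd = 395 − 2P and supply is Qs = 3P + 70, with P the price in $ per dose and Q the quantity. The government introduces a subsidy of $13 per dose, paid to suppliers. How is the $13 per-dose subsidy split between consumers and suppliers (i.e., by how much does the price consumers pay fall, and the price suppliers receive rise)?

Without the subsidy, 395 − 2P = 3P + 70 gives 5P = 325, so P* = $65 and Q* = 265.
With a per-unit subsidy paid to suppliers, each receives P + 13 per unit sold, so supply becomes Qs = 3(P + 13) + 70.
Solving gives Q = 280.6 with consumers paying $57.2 and suppliers receiving $70.2 (the $13 wedge).
Gain to consumers: $7.8; to suppliers: $5.2. (They sum to $13.)

Consumers gain $7.8 per dose; suppliers gain $5.2 per dose.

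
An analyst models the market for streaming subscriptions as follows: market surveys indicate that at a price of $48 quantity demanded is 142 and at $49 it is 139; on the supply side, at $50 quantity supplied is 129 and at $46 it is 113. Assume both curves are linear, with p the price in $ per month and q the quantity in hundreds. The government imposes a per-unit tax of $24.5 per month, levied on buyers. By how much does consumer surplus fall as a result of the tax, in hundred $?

Demand slope: (139 − 142)/(49 − 48) = -3, so qd = 286 − 3p.
Supply slope: (113 − 129)/(46 − 50) = 4, so qs = 4p − 71.
Without the tax, 286 − 3p = 4p − 71 gives 7p = 357, so p* = $51 and q* = 133.
With the tax collected from buyers, demand (in seller-price terms) shifts: qd = 286 − 3(p + 24.5).
New equilibrium: buyers pay $65, sellers receive $40.5, q = 91. (Wedge: pb − ps = 24.5.)
ΔCS is the trapezoid between Q = 91 and Q = 133 of height $14: ½ · (133 + 91) · 14 = $1568.

Consumer surplus falls by $1568 hundred.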